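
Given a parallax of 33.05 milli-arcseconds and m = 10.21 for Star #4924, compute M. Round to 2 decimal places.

d = 1/p = 1/0.03305″ = 30.257 pc.
m − M = 5 log₁₀(30.257) − 5 = 7.4041 − 5 = 2.4041.
M = m − (m − M) = 10.21 − 2.4041 = 7.81.

M = 7.81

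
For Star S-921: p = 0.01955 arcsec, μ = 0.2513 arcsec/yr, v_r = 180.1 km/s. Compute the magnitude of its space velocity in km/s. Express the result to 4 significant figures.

d = 1/p = 1/0.01955″ = 51.151 pc.
v_t = 4.740 μ d = 4.740 × 0.2513 × 51.151 = 60.929 km/s.
v = √(v_r² + v_t²) = √(180.1² + 60.929²) = √36148.4 = 190.13 km/s.

190.1 km/s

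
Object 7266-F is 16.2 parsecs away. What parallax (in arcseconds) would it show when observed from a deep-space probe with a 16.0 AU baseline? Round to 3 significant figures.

0.988 arcsec

p (arcsec) = B (AU) / d (pc).
p = 16.0 / 16.2 = 0.98765 arcsec.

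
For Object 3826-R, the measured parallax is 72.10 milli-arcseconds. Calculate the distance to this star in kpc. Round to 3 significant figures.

0.0139 kpc

p = 72.10 milli-arcseconds = 0.07210 arcsec.
d = 1/p = 1/0.07210 = 13.87 pc.
= 0.01387 kpc.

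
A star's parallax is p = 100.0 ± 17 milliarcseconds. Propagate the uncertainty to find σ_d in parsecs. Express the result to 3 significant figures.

d = 1/p, so σ_d = σ_p / p².
σ_d = 0.0170 / (0.1000)² = 0.0170 / 0.01 = 1.7 pc.

1.70 pc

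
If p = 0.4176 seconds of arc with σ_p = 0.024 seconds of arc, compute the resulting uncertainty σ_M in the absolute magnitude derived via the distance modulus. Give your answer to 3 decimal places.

M = m − 5 log₁₀ d + 5 = m + 5 log₁₀ p + 5, so ∂M/∂p = 5/(p ln 10).
σ_M = (5/ln 10) · (σ_p/p) = 2.1715 × 0.024/0.4176 = 2.1715 × 0.057471 = 0.1248.

σ_M = 0.125 mag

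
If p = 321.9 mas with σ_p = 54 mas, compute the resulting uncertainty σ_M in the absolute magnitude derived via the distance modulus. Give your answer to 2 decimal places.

M = m − 5 log₁₀ d + 5 = m + 5 log₁₀ p + 5, so ∂M/∂p = 5/(p ln 10).
σ_M = (5/ln 10) · (σ_p/p) = 2.1715 × 54/321.9 = 2.1715 × 0.16775 = 0.36427.

σ_M = 0.36 mag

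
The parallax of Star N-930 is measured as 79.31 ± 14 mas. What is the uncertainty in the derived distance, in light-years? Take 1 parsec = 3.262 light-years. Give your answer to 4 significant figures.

7.260 ly

d = 1/p, so σ_d = σ_p / p².
σ_d = 0.0140 / (0.07931)² = 0.0140 / 0.0062901 = 2.2257 pc = 2.2257 × 3.262 ly = 7.2602 ly.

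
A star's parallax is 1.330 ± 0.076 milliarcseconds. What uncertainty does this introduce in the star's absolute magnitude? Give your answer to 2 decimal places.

σ_M = 0.12 mag

M = m − 5 log₁₀ d + 5 = m + 5 log₁₀ p + 5, so ∂M/∂p = 5/(p ln 10).
σ_M = (5/ln 10) · (σ_p/p) = 2.1715 × 0.076/1.330 = 2.1715 × 0.057143 = 0.12409.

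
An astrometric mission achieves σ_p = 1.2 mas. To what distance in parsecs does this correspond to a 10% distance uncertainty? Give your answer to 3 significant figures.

83.3 pc

σ_d/d = σ_p/p, so the condition is σ_p/p ≤ 0.10, i.e. p ≥ σ_p/0.10.
p_min = 1.2/0.10 = 12 mas = 0.012 arcsec.
d_max = 1/p_min = 1/0.012 = 83.333 pc.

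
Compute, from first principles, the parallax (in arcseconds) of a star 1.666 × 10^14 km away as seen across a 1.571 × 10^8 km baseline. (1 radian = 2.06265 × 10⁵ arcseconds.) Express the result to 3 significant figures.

θ ≈ B/d = (1.571 × 10^8) / (1.666 × 10^14) = 9.4298 × 10^-7 rad.
In arcseconds: 9.4298 × 10^-7 × 206265 = 0.1945″.

0.195 arcsec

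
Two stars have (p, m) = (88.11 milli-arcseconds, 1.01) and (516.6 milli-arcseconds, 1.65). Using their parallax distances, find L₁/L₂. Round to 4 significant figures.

d₁ = 1/p₁ = 1/0.08811″ = 11.349 pc; d₂ = 1/p₂ = 1/0.5166″ = 1.9357 pc.
M₁ = m₁ − 5 log₁₀ d₁ + 5 = 1.01 − 5.2748 + 5 = 0.7352.
M₂ = 1.65 − 1.4342 + 5 = 5.2158.
L₁/L₂ = 10^(0.4(M₂ − M₁)) = 10^(0.4 × 4.4806) = 10^1.79224 = 61.978.

L₁/L₂ = 61.98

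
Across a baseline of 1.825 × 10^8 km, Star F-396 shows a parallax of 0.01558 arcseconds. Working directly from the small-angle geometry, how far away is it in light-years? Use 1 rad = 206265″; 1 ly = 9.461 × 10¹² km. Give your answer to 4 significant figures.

θ = 0.01558″ = 0.01558/206265 = 7.5534 × 10^-8 rad.
d = B/θ = (1.825 × 10^8) / (7.5534 × 10^-8) = 2.4161 × 10^15 km = (2.4161 × 10^15) / (9.461 × 10^12) ly = 255.37 ly.

255.4 ly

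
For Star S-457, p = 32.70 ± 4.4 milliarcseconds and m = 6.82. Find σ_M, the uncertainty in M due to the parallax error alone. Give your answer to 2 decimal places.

M = m − 5 log₁₀ d + 5 = m + 5 log₁₀ p + 5, so ∂M/∂p = 5/(p ln 10).
σ_M = (5/ln 10) · (σ_p/p) = 2.1715 × 4.4/32.70 = 2.1715 × 0.13456 = 0.2922.

σ_M = 0.29 mag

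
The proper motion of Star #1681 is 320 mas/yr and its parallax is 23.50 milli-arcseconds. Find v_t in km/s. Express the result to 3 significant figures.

64.5 km/s

d = 1/p = 1/0.02350″ = 42.553 pc.
μ = 320 mas/yr = 0.320 ″/yr.
v_t = 4.74 × μ × d = 4.74 × 0.320 × 42.553 = 64.544 km/s.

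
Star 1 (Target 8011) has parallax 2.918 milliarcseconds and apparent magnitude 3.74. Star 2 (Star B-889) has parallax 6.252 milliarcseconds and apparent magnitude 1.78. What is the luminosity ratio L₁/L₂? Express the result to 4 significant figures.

d₁ = 1/p₁ = 1/0.002918″ = 342.7 pc; d₂ = 1/p₂ = 1/0.006252″ = 159.95 pc.
M₁ = m₁ − 5 log₁₀ d₁ + 5 = 3.74 − 12.6746 + 5 = -3.9346.
M₂ = 1.78 − 11.0199 + 5 = -4.2399.
L₁/L₂ = 10^(0.4(M₂ − M₁)) = 10^(0.4 × (-0.3053)) = 10^(-0.12212) = 0.75488.

L₁/L₂ = 0.7549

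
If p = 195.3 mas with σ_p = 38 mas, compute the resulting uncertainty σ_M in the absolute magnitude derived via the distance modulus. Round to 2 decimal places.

M = m − 5 log₁₀ d + 5 = m + 5 log₁₀ p + 5, so ∂M/∂p = 5/(p ln 10).
σ_M = (5/ln 10) · (σ_p/p) = 2.1715 × 38/195.3 = 2.1715 × 0.19457 = 0.42251.

σ_M = 0.42 mag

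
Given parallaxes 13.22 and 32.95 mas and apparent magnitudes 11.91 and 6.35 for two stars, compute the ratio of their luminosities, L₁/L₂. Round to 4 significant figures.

L₁/L₂ = 0.03709

d₁ = 1/p₁ = 1/0.01322″ = 75.643 pc; d₂ = 1/p₂ = 1/0.03295″ = 30.349 pc.
M₁ = m₁ − 5 log₁₀ d₁ + 5 = 11.91 − 9.3938 + 5 = 7.5162.
M₂ = 6.35 − 7.4107 + 5 = 3.9393.
L₁/L₂ = 10^(0.4(M₂ − M₁)) = 10^(0.4 × (-3.5769)) = 10^(-1.43076) = 0.037089.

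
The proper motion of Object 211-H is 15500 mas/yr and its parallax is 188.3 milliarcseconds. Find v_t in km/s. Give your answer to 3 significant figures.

d = 1/p = 1/0.1883″ = 5.3107 pc.
μ = 15500 mas/yr = 15.5 ″/yr.
v_t = 4.74 × μ × d = 4.74 × 15.5 × 5.3107 = 390.18 km/s.

390 km/s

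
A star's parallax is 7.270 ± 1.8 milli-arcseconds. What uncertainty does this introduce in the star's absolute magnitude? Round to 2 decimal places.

σ_M = 0.54 mag

M = m − 5 log₁₀ d + 5 = m + 5 log₁₀ p + 5, so ∂M/∂p = 5/(p ln 10).
σ_M = (5/ln 10) · (σ_p/p) = 2.1715 × 1.8/7.270 = 2.1715 × 0.24759 = 0.53764.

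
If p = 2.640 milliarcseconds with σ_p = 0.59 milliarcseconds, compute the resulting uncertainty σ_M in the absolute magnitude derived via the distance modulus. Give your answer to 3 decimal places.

M = m − 5 log₁₀ d + 5 = m + 5 log₁₀ p + 5, so ∂M/∂p = 5/(p ln 10).
σ_M = (5/ln 10) · (σ_p/p) = 2.1715 × 0.59/2.640 = 2.1715 × 0.22348 = 0.48529.

σ_M = 0.485 mag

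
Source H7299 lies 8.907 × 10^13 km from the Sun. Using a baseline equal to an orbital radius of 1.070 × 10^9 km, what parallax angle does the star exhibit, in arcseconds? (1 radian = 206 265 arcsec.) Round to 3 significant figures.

2.48 arcsec

θ ≈ B/d = (1.070 × 10^9) / (8.907 × 10^13) = 1.2013 × 10^-5 rad.
In arcseconds: 1.2013 × 10^-5 × 206265 = 2.4779″.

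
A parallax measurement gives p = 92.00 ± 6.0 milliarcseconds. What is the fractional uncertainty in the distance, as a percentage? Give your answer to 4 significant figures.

6.522%

For d = 1/p, |σ_d/d| = |σ_p/p|.
σ_p/p = 6.0 / 92.00 = 0.065217 = 6.5217%.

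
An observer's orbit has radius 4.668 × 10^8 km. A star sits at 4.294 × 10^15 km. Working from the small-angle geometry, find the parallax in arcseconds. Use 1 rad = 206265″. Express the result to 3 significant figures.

θ ≈ B/d = (4.668 × 10^8) / (4.294 × 10^15) = 1.0871 × 10^-7 rad.
In arcseconds: 1.0871 × 10^-7 × 206265 = 0.022423″.

0.0224 arcsec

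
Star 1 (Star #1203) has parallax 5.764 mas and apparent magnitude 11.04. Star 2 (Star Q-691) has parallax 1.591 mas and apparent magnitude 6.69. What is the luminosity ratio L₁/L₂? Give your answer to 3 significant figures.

L₁/L₂ = 0.00139

d₁ = 1/p₁ = 1/0.005764″ = 173.49 pc; d₂ = 1/p₂ = 1/0.001591″ = 628.54 pc.
M₁ = m₁ − 5 log₁₀ d₁ + 5 = 11.04 − 11.1964 + 5 = 4.8436.
M₂ = 6.69 − 13.9917 + 5 = -2.3017.
L₁/L₂ = 10^(0.4(M₂ − M₁)) = 10^(0.4 × (-7.1453)) = 10^(-2.85812) = 0.0013864.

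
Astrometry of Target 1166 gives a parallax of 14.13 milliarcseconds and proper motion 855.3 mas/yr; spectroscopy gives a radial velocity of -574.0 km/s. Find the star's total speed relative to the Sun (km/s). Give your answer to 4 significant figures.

d = 1/p = 1/0.01413″ = 70.771 pc.
μ = 855.3 mas/yr = 0.8553 ″/yr.
v_t = 4.740 μ d = 4.740 × 0.8553 × 70.771 = 286.91 km/s.
v = √(v_r² + v_t²) = √((-574.0)² + 286.91²) = √411793 = 641.71 km/s.

641.7 km/s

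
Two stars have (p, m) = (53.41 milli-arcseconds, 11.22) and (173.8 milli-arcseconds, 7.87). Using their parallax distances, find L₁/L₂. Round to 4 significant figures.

d₁ = 1/p₁ = 1/0.05341″ = 18.723 pc; d₂ = 1/p₂ = 1/0.1738″ = 5.7537 pc.
M₁ = m₁ − 5 log₁₀ d₁ + 5 = 11.22 − 6.3619 + 5 = 9.8581.
M₂ = 7.87 − 3.7997 + 5 = 9.0703.
L₁/L₂ = 10^(0.4(M₂ − M₁)) = 10^(0.4 × (-0.7878)) = 10^(-0.31512) = 0.48404.

L₁/L₂ = 0.4840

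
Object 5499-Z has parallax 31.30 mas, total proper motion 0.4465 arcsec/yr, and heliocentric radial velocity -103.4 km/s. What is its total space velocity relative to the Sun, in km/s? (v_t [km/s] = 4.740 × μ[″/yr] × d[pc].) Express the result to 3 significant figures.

d = 1/p = 1/0.03130″ = 31.949 pc.
v_t = 4.740 μ d = 4.740 × 0.4465 × 31.949 = 67.617 km/s.
v = √(v_r² + v_t²) = √((-103.4)² + 67.617²) = √15263.6 = 123.55 km/s.

124 km/s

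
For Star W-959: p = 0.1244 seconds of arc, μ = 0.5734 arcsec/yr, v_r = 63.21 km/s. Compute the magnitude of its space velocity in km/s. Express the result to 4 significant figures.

d = 1/p = 1/0.1244″ = 8.0386 pc.
v_t = 4.740 μ d = 4.740 × 0.5734 × 8.0386 = 21.848 km/s.
v = √(v_r² + v_t²) = √(63.21² + 21.848²) = √4472.84 = 66.879 km/s.

66.88 km/s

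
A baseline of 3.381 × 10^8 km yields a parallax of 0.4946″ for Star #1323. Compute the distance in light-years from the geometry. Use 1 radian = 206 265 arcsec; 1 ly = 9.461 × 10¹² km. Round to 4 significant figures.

14.90 ly

θ = 0.4946″ = 0.4946/206265 = 2.3979 × 10^-6 rad.
d = B/θ = (3.381 × 10^8) / (2.3979 × 10^-6) = 1.4100 × 10^14 km = (1.4100 × 10^14) / (9.461 × 10^12) ly = 14.903 ly.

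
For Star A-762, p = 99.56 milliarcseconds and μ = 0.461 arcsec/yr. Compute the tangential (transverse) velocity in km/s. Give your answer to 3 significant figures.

d = 1/p = 1/0.09956″ = 10.044 pc.
v_t = 4.74 × μ × d = 4.74 × 0.461 × 10.044 = 21.948 km/s.

21.9 km/s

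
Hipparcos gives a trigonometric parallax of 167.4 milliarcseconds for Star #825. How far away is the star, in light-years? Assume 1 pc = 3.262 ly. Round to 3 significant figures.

p = 167.4 milliarcseconds = 0.1674 arcsec.
d = 1/p = 1/0.1674 = 5.9737 pc.
In light-years: 5.9737 × 3.262 = 19.486 ly.

19.5 light years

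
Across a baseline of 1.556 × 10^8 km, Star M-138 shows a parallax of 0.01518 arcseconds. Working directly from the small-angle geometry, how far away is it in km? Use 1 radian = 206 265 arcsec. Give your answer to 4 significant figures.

2.114 × 10^15 km

θ = 0.01518″ = 0.01518/206265 = 7.3595 × 10^-8 rad.
d = B/θ = (1.556 × 10^8) / (7.3595 × 10^-8) = 2.1143 × 10^15 km.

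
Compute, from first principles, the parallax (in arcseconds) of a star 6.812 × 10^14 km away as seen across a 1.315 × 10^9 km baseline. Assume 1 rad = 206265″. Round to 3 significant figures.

0.398 arcsec

θ ≈ B/d = (1.315 × 10^9) / (6.812 × 10^14) = 1.9304 × 10^-6 rad.
In arcseconds: 1.9304 × 10^-6 × 206265 = 0.39817″.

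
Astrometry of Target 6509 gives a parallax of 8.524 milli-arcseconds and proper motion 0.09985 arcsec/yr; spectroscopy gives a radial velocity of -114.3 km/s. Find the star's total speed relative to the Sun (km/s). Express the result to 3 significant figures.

d = 1/p = 1/0.008524″ = 117.32 pc.
v_t = 4.740 μ d = 4.740 × 0.09985 × 117.32 = 55.526 km/s.
v = √(v_r² + v_t²) = √((-114.3)² + 55.526²) = √16147.6 = 127.07 km/s.

127 km/s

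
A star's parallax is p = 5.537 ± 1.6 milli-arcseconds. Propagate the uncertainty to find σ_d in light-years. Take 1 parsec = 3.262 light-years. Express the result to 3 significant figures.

170 ly

d = 1/p, so σ_d = σ_p / p².
σ_d = 0.00160 / (0.005537)² = 0.00160 / 0.000030658 = 52.189 pc = 52.189 × 3.262 ly = 170.24 ly.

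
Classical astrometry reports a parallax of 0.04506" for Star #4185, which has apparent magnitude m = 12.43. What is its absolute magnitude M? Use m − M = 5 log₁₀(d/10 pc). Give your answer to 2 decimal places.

d = 1/p = 1/0.04506″ = 22.193 pc.
m − M = 5 log₁₀(22.193) − 5 = 6.7311 − 5 = 1.7311.
M = m − (m − M) = 12.43 − 1.7311 = 10.70.

M = 10.70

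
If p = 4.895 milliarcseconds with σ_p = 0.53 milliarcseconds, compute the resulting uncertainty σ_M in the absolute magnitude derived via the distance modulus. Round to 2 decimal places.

σ_M = 0.24 mag

M = m − 5 log₁₀ d + 5 = m + 5 log₁₀ p + 5, so ∂M/∂p = 5/(p ln 10).
σ_M = (5/ln 10) · (σ_p/p) = 2.1715 × 0.53/4.895 = 2.1715 × 0.10827 = 0.23511.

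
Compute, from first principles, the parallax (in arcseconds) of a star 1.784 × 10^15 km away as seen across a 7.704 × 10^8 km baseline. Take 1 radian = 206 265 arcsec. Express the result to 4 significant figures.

0.08907 arcsec

θ ≈ B/d = (7.704 × 10^8) / (1.784 × 10^15) = 4.3184 × 10^-7 rad.
In arcseconds: 4.3184 × 10^-7 × 206265 = 0.089073″.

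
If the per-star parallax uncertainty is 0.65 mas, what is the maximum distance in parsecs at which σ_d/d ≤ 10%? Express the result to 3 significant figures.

σ_d/d = σ_p/p, so the condition is σ_p/p ≤ 0.10, i.e. p ≥ σ_p/0.10.
p_min = 0.65/0.10 = 6.5 mas = 0.0065 arcsec.
d_max = 1/p_min = 1/0.0065 = 153.85 pc.

154 pc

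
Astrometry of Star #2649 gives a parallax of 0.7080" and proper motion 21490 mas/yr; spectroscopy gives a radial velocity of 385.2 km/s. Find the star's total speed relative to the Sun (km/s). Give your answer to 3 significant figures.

411 km/s

d = 1/p = 1/0.7080″ = 1.4124 pc.
μ = 21490 mas/yr = 21.49 ″/yr.
v_t = 4.740 μ d = 4.740 × 21.49 × 1.4124 = 143.87 km/s.
v = √(v_r² + v_t²) = √(385.2² + 143.87²) = √169078 = 411.19 km/s.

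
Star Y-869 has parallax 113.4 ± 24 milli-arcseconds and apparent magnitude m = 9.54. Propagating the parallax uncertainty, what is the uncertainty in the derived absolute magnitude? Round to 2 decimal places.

M = m − 5 log₁₀ d + 5 = m + 5 log₁₀ p + 5, so ∂M/∂p = 5/(p ln 10).
σ_M = (5/ln 10) · (σ_p/p) = 2.1715 × 24/113.4 = 2.1715 × 0.21164 = 0.45958.

σ_M = 0.46 mag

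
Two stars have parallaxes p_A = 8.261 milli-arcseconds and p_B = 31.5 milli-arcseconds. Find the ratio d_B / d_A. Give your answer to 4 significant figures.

0.2623

Since d = 1/p, d_B/d_A = p_A/p_B.
= 8.261 / 31.5 = 0.26225.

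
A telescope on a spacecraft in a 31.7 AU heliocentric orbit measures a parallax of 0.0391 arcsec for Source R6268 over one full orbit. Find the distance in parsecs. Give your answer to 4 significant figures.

With baseline B (in AU) and parallax p (in arcsec), d = B/p parsecs.
d = 31.7 / 0.0391 = 810.74 pc.

810.7 pc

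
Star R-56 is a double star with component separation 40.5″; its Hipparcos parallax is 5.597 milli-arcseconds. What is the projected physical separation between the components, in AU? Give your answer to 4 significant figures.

d = 1/p = 1/0.005597″ = 178.67 pc.
At distance d (pc), an angle of θ arcsec spans θ·d AU: s = 40.5 × 178.67 = 7236.1 AU.

7236 AU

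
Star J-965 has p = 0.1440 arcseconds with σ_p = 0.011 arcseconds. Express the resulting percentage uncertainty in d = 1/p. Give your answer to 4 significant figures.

7.639%

For d = 1/p, |σ_d/d| = |σ_p/p|.
σ_p/p = 0.011 / 0.1440 = 0.076389 = 7.6389%.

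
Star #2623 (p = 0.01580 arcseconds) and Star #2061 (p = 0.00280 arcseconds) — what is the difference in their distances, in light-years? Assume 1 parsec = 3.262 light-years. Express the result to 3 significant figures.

959 ly

d_A = 1/0.01580″ = 63.291 pc; d_B = 1/0.002800″ = 357.14 pc.
|d_B − d_A| = |357.14 − 63.291| = 293.85 pc = 293.85 × 3.262 ly = 958.54 ly.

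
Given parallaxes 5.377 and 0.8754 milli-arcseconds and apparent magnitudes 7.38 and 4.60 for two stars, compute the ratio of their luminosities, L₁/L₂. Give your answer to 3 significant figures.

L₁/L₂ = 0.00205

d₁ = 1/p₁ = 1/0.005377″ = 185.98 pc; d₂ = 1/p₂ = 1/0.0008754″ = 1142.3 pc.
M₁ = m₁ − 5 log₁₀ d₁ + 5 = 7.38 − 11.3473 + 5 = 1.0327.
M₂ = 4.60 − 15.2889 + 5 = -5.6889.
L₁/L₂ = 10^(0.4(M₂ − M₁)) = 10^(0.4 × (-6.7216)) = 10^(-2.68864) = 0.0020481.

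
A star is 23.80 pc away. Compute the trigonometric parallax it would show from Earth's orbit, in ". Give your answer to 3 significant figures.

0.0420 "

p = 1/d = 1/23.8 = 0.042017 arcsec.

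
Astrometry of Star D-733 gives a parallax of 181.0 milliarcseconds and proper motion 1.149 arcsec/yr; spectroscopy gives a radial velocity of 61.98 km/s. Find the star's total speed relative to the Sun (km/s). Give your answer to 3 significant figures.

d = 1/p = 1/0.1810″ = 5.5249 pc.
v_t = 4.740 μ d = 4.740 × 1.149 × 5.5249 = 30.09 km/s.
v = √(v_r² + v_t²) = √(61.98² + 30.09²) = √4746.93 = 68.898 km/s.

68.9 km/s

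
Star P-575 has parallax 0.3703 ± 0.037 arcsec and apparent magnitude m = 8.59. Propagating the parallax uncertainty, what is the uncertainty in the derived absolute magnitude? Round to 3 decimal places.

σ_M = 0.217 mag

M = m − 5 log₁₀ d + 5 = m + 5 log₁₀ p + 5, so ∂M/∂p = 5/(p ln 10).
σ_M = (5/ln 10) · (σ_p/p) = 2.1715 × 0.037/0.3703 = 2.1715 × 0.099919 = 0.21697.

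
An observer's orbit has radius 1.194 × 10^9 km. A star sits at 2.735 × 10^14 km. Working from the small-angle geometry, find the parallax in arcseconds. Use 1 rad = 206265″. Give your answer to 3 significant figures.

0.900 arcsec

θ ≈ B/d = (1.194 × 10^9) / (2.735 × 10^14) = 4.3656 × 10^-6 rad.
In arcseconds: 4.3656 × 10^-6 × 206265 = 0.90047″.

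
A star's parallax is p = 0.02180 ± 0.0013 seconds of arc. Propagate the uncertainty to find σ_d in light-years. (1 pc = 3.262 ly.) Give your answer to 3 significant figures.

8.92 ly

d = 1/p, so σ_d = σ_p / p².
σ_d = 0.00130 / (0.02180)² = 0.00130 / 0.00047524 = 2.7355 pc = 2.7355 × 3.262 ly = 8.9232 ly.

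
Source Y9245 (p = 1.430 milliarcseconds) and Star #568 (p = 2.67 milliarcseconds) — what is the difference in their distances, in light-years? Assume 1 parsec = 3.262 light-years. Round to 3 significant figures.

1060 ly

d_A = 1/0.001430″ = 699.3 pc; d_B = 1/0.002670″ = 374.53 pc.
|d_B − d_A| = |374.53 − 699.3| = 324.77 pc = 324.77 × 3.262 ly = 1059.4 ly.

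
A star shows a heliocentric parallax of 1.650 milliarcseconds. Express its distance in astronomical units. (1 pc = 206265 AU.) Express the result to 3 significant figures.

p = 1.650 milliarcseconds = 0.001650 arcsec.
d = 1/p = 1/0.001650 = 606.06 pc.
In AU: 606.06 × 206265 = 1.2501 × 10^8 AU.

1.25 × 10^8 AU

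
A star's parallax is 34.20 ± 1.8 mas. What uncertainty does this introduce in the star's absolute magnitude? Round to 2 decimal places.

M = m − 5 log₁₀ d + 5 = m + 5 log₁₀ p + 5, so ∂M/∂p = 5/(p ln 10).
σ_M = (5/ln 10) · (σ_p/p) = 2.1715 × 1.8/34.20 = 2.1715 × 0.052632 = 0.11429.

σ_M = 0.11 mag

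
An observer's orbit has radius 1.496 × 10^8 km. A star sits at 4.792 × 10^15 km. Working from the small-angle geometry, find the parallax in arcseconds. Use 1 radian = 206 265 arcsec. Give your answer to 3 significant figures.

0.00644 arcsec

θ ≈ B/d = (1.496 × 10^8) / (4.792 × 10^15) = 3.1219 × 10^-8 rad.
In arcseconds: 3.1219 × 10^-8 × 206265 = 0.0064394″.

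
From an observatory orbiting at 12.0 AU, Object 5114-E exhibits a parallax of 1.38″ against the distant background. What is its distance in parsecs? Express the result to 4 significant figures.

With baseline B (in AU) and parallax p (in arcsec), d = B/p parsecs.
d = 12.0 / 1.38 = 8.6957 pc.

8.696 pc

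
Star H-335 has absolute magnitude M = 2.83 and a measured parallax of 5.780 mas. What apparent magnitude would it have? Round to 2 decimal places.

d = 1/p = 1/0.005780″ = 173.01 pc.
m − M = 5 log₁₀ d − 5 = 5 log₁₀(173.01) − 5 = 11.1904 − 5 = 6.1904.
m = M + (m − M) = 2.83 + 6.1904 = 9.02.

m = 9.02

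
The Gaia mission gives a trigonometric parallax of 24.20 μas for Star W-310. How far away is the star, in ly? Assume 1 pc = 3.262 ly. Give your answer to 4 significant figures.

p = 24.20 μas = 0.00002420 arcsec.
d = 1/p = 1/0.00002420 = 41322 pc.
In light-years: 41322 × 3.262 = 1.3479 × 10^5 ly.

134800 ly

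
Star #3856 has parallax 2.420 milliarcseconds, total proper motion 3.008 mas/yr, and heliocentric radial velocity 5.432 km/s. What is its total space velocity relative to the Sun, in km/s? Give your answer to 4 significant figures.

d = 1/p = 1/0.002420″ = 413.22 pc.
μ = 3.008 mas/yr = 0.003008 ″/yr.
v_t = 4.740 μ d = 4.740 × 0.003008 × 413.22 = 5.8917 km/s.
v = √(v_r² + v_t²) = √(5.432² + 5.8917²) = √64.2188 = 8.0137 km/s.

8.014 km/s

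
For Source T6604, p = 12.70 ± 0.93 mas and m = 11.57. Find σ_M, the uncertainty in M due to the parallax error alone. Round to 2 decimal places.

σ_M = 0.16 mag

M = m − 5 log₁₀ d + 5 = m + 5 log₁₀ p + 5, so ∂M/∂p = 5/(p ln 10).
σ_M = (5/ln 10) · (σ_p/p) = 2.1715 × 0.93/12.70 = 2.1715 × 0.073228 = 0.15901.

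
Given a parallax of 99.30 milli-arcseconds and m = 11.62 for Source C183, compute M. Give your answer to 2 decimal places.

M = 11.60

d = 1/p = 1/0.09930″ = 10.07 pc.
m − M = 5 log₁₀(10.07) − 5 = 5.0151 − 5 = 0.0151.
M = m − (m − M) = 11.62 − 0.0151 = 11.60.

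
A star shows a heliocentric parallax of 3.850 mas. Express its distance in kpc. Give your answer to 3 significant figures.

0.260 kpc

p = 3.850 mas = 0.003850 arcsec.
d = 1/p = 1/0.003850 = 259.74 pc.
= 0.25974 kpc.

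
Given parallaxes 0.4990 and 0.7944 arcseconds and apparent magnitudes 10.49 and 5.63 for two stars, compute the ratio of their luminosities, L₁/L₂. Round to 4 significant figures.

d₁ = 1/p₁ = 1/0.4990″ = 2.004 pc; d₂ = 1/p₂ = 1/0.7944″ = 1.2588 pc.
M₁ = m₁ − 5 log₁₀ d₁ + 5 = 10.49 − 1.5095 + 5 = 13.9805.
M₂ = 5.63 − 0.4998 + 5 = 10.1302.
L₁/L₂ = 10^(0.4(M₂ − M₁)) = 10^(0.4 × (-3.8503)) = 10^(-1.54012) = 0.028832.

L₁/L₂ = 0.02883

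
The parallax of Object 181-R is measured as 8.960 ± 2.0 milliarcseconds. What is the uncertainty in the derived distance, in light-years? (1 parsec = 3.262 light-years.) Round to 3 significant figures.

d = 1/p, so σ_d = σ_p / p².
σ_d = 0.00200 / (0.008960)² = 0.00200 / 0.000080282 = 24.912 pc = 24.912 × 3.262 ly = 81.263 ly.

81.3 ly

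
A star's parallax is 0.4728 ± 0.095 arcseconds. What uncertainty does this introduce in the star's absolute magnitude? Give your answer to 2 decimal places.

σ_M = 0.44 mag

M = m − 5 log₁₀ d + 5 = m + 5 log₁₀ p + 5, so ∂M/∂p = 5/(p ln 10).
σ_M = (5/ln 10) · (σ_p/p) = 2.1715 × 0.095/0.4728 = 2.1715 × 0.20093 = 0.43632.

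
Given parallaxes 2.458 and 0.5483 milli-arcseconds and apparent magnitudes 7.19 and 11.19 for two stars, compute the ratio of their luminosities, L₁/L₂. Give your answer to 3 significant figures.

d₁ = 1/p₁ = 1/0.002458″ = 406.83 pc; d₂ = 1/p₂ = 1/0.0005483″ = 1823.8 pc.
M₁ = m₁ − 5 log₁₀ d₁ + 5 = 7.19 − 13.0471 + 5 = -0.8571.
M₂ = 11.19 − 16.3049 + 5 = -0.1149.
L₁/L₂ = 10^(0.4(M₂ − M₁)) = 10^(0.4 × 0.7422) = 10^0.29688 = 1.981.

L₁/L₂ = 1.98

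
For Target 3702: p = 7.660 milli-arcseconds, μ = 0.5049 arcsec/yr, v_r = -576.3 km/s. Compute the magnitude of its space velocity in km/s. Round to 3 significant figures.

d = 1/p = 1/0.007660″ = 130.55 pc.
v_t = 4.740 μ d = 4.740 × 0.5049 × 130.55 = 312.44 km/s.
v = √(v_r² + v_t²) = √((-576.3)² + 312.44²) = √429740 = 655.55 km/s.

656 km/s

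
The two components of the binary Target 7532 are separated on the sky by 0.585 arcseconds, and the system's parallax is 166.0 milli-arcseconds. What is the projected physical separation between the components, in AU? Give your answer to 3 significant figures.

d = 1/p = 1/0.1660″ = 6.0241 pc.
At distance d (pc), an angle of θ arcsec spans θ·d AU: s = 0.585 × 6.0241 = 3.5241 AU.

3.52 AU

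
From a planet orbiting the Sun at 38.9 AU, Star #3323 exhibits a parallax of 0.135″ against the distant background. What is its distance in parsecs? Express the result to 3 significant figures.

288 pc

With baseline B (in AU) and parallax p (in arcsec), d = B/p parsecs.
d = 38.9 / 0.135 = 288.15 pc.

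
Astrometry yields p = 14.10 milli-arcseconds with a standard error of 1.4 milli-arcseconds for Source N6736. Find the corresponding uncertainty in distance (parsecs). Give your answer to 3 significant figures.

d = 1/p, so σ_d = σ_p / p².
σ_d = 0.00140 / (0.01410)² = 0.00140 / 0.00019881 = 7.0419 pc.

7.04 pc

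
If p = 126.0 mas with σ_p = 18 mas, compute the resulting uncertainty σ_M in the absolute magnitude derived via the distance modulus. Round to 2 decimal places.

σ_M = 0.31 mag

M = m − 5 log₁₀ d + 5 = m + 5 log₁₀ p + 5, so ∂M/∂p = 5/(p ln 10).
σ_M = (5/ln 10) · (σ_p/p) = 2.1715 × 18/126.0 = 2.1715 × 0.14286 = 0.31022.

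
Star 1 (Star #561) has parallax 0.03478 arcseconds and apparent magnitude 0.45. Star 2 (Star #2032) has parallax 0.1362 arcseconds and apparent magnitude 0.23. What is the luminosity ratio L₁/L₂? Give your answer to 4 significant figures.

L₁/L₂ = 12.52

d₁ = 1/p₁ = 1/0.03478″ = 28.752 pc; d₂ = 1/p₂ = 1/0.1362″ = 7.3421 pc.
M₁ = m₁ − 5 log₁₀ d₁ + 5 = 0.45 − 7.2933 + 5 = -1.8433.
M₂ = 0.23 − 4.3291 + 5 = 0.9009.
L₁/L₂ = 10^(0.4(M₂ − M₁)) = 10^(0.4 × 2.7442) = 10^1.09768 = 12.522.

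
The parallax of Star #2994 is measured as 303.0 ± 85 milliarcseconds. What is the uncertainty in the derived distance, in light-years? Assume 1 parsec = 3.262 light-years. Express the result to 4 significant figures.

d = 1/p, so σ_d = σ_p / p².
σ_d = 0.0850 / (0.3030)² = 0.0850 / 0.091809 = 0.92584 pc = 0.92584 × 3.262 ly = 3.0201 ly.

3.020 ly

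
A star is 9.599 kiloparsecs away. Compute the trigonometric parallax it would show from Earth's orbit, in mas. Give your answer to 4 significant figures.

0.1042 mas

d = 9.599 kpc = 9599 pc.
p = 1/d = 1/9599 = 0.00010418 arcsec.
= 0.00010418 × 1000 = 0.10418 mas.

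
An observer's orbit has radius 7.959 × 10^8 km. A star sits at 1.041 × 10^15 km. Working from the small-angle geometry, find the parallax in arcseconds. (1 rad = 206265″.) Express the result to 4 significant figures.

θ ≈ B/d = (7.959 × 10^8) / (1.041 × 10^15) = 7.6455 × 10^-7 rad.
In arcseconds: 7.6455 × 10^-7 × 206265 = 0.1577″.

0.1577 arcsec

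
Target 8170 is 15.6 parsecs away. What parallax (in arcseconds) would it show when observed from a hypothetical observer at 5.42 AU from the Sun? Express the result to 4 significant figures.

p (arcsec) = B (AU) / d (pc).
p = 5.42 / 15.6 = 0.34744 arcsec.

0.3474 arcsec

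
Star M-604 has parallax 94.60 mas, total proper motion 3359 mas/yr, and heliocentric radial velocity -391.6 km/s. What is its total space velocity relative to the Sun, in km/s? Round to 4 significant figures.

d = 1/p = 1/0.09460″ = 10.571 pc.
μ = 3359 mas/yr = 3.359 ″/yr.
v_t = 4.740 μ d = 4.740 × 3.359 × 10.571 = 168.31 km/s.
v = √(v_r² + v_t²) = √((-391.6)² + 168.31²) = √181679 = 426.24 km/s.

426.2 km/s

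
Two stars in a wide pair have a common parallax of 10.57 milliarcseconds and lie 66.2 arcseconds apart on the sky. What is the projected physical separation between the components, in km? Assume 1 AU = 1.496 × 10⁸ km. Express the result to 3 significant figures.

9.37 × 10^11 km

d = 1/p = 1/0.01057″ = 94.607 pc.
At distance d (pc), an angle of θ arcsec spans θ·d AU: s = 66.2 × 94.607 = 6263 AU.
= 6263 × 1.496 × 10⁸ km = 9.3694 × 10^11 km.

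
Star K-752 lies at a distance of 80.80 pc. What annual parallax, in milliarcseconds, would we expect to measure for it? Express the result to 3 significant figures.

p = 1/d = 1/80.8 = 0.012376 arcsec.
= 0.012376 × 1000 = 12.376 mas.

12.4 mas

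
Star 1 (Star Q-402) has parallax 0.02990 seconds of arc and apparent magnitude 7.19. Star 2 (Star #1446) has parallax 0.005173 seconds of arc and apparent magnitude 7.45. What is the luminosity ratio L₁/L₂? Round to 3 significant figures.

d₁ = 1/p₁ = 1/0.02990″ = 33.445 pc; d₂ = 1/p₂ = 1/0.005173″ = 193.31 pc.
M₁ = m₁ − 5 log₁₀ d₁ + 5 = 7.19 − 7.6217 + 5 = 4.5683.
M₂ = 7.45 − 11.4313 + 5 = 1.0187.
L₁/L₂ = 10^(0.4(M₂ − M₁)) = 10^(0.4 × (-3.5496)) = 10^(-1.41984) = 0.038033.

L₁/L₂ = 0.0380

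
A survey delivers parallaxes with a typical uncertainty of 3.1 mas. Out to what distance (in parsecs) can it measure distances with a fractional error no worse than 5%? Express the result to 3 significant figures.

σ_d/d = σ_p/p, so the condition is σ_p/p ≤ 0.05, i.e. p ≥ σ_p/0.05.
p_min = 3.1/0.05 = 62 mas = 0.062 arcsec.
d_max = 1/p_min = 1/0.062 = 16.129 pc.

16.1 pc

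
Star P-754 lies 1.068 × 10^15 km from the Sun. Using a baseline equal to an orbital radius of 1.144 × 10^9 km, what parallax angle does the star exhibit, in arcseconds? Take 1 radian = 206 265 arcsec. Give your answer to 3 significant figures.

0.221 arcsec

θ ≈ B/d = (1.144 × 10^9) / (1.068 × 10^15) = 1.0712 × 10^-6 rad.
In arcseconds: 1.0712 × 10^-6 × 206265 = 0.22095″.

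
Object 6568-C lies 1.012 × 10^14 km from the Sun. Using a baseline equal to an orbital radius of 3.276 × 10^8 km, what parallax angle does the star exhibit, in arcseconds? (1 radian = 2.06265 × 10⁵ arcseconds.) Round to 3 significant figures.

θ ≈ B/d = (3.276 × 10^8) / (1.012 × 10^14) = 3.2372 × 10^-6 rad.
In arcseconds: 3.2372 × 10^-6 × 206265 = 0.66772″.

0.668 arcsec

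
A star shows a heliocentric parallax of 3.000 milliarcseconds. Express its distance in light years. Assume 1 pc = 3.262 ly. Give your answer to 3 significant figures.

1090 light years

p = 3.000 milliarcseconds = 0.003000 arcsec.
d = 1/p = 1/0.003000 = 333.33 pc.
In light-years: 333.33 × 3.262 = 1087.3 ly.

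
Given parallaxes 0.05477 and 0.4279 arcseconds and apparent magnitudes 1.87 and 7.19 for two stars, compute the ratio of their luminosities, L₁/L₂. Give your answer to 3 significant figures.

d₁ = 1/p₁ = 1/0.05477″ = 18.258 pc; d₂ = 1/p₂ = 1/0.4279″ = 2.337 pc.
M₁ = m₁ − 5 log₁₀ d₁ + 5 = 1.87 − 6.3073 + 5 = 0.5627.
M₂ = 7.19 − 1.8433 + 5 = 10.3467.
L₁/L₂ = 10^(0.4(M₂ − M₁)) = 10^(0.4 × 9.7840) = 10^3.91360 = 8196.

L₁/L₂ = 8200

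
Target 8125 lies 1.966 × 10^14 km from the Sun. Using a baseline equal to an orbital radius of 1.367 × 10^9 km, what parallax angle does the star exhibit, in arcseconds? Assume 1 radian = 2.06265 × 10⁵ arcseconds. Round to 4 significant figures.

1.434 arcsec

θ ≈ B/d = (1.367 × 10^9) / (1.966 × 10^14) = 6.9532 × 10^-6 rad.
In arcseconds: 6.9532 × 10^-6 × 206265 = 1.4342″.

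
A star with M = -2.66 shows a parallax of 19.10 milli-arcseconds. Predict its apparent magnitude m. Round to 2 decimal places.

d = 1/p = 1/0.01910″ = 52.356 pc.
m − M = 5 log₁₀ d − 5 = 5 log₁₀(52.356) − 5 = 8.5948 − 5 = 3.5948.
m = M + (m − M) = -2.66 + 3.5948 = 0.93.

m = 0.93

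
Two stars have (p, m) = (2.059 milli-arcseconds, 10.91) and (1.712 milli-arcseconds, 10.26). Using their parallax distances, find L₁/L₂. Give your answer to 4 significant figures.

L₁/L₂ = 0.3799

d₁ = 1/p₁ = 1/0.002059″ = 485.67 pc; d₂ = 1/p₂ = 1/0.001712″ = 584.11 pc.
M₁ = m₁ − 5 log₁₀ d₁ + 5 = 10.91 − 13.4317 + 5 = 2.4783.
M₂ = 10.26 − 13.8325 + 5 = 1.4275.
L₁/L₂ = 10^(0.4(M₂ − M₁)) = 10^(0.4 × (-1.0508)) = 10^(-0.42032) = 0.37991.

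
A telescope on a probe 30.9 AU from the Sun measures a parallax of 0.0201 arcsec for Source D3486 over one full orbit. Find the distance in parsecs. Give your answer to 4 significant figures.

With baseline B (in AU) and parallax p (in arcsec), d = B/p parsecs.
d = 30.9 / 0.0201 = 1537.3 pc.

1537 pc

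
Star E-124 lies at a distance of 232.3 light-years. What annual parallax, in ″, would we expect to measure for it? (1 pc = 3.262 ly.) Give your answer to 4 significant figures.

d = 232.3 ly ÷ 3.262 = 71.214 pc.
p = 1/d = 1/71.214 = 0.014042 arcsec.

0.01404 ″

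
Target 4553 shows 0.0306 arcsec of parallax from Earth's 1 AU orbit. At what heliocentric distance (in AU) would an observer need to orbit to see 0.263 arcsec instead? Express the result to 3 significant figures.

Parallax scales linearly with baseline: p ∝ B, so B = p_target / p_Earth × 1 AU.
B = 0.263 / 0.0306 = 8.5948 AU.

8.59 AU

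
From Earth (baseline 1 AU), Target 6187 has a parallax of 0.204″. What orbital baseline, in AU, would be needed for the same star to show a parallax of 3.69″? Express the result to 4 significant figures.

Parallax scales linearly with baseline: p ∝ B, so B = p_target / p_Earth × 1 AU.
B = 3.69 / 0.204 = 18.088 AU.

18.09 AU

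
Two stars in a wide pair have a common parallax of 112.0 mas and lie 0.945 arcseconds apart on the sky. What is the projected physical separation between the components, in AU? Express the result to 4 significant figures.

8.438 AU

d = 1/p = 1/0.1120″ = 8.9286 pc.
At distance d (pc), an angle of θ arcsec spans θ·d AU: s = 0.945 × 8.9286 = 8.4375 AU.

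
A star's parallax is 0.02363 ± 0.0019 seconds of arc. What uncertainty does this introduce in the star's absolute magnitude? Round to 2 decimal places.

σ_M = 0.17 mag

M = m − 5 log₁₀ d + 5 = m + 5 log₁₀ p + 5, so ∂M/∂p = 5/(p ln 10).
σ_M = (5/ln 10) · (σ_p/p) = 2.1715 × 0.0019/0.02363 = 2.1715 × 0.080406 = 0.1746.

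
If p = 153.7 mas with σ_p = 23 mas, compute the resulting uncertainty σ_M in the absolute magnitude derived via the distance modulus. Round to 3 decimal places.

M = m − 5 log₁₀ d + 5 = m + 5 log₁₀ p + 5, so ∂M/∂p = 5/(p ln 10).
σ_M = (5/ln 10) · (σ_p/p) = 2.1715 × 23/153.7 = 2.1715 × 0.14964 = 0.32494.

σ_M = 0.325 mag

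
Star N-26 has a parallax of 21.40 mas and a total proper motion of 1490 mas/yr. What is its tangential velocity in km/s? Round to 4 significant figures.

330.0 km/s

d = 1/p = 1/0.02140″ = 46.729 pc.
μ = 1490 mas/yr = 1.49 ″/yr.
v_t = 4.74 × μ × d = 4.74 × 1.49 × 46.729 = 330.03 km/s.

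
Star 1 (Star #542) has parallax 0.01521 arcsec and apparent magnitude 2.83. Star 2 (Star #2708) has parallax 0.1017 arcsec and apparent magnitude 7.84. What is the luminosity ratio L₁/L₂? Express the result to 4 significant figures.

L₁/L₂ = 4512

d₁ = 1/p₁ = 1/0.01521″ = 65.746 pc; d₂ = 1/p₂ = 1/0.1017″ = 9.8328 pc.
M₁ = m₁ − 5 log₁₀ d₁ + 5 = 2.83 − 9.0893 + 5 = -1.2593.
M₂ = 7.84 − 4.9634 + 5 = 7.8766.
L₁/L₂ = 10^(0.4(M₂ − M₁)) = 10^(0.4 × 9.1359) = 10^3.65436 = 4511.9.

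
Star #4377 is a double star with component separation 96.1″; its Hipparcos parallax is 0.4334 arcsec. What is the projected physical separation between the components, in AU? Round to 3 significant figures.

d = 1/p = 1/0.4334″ = 2.3073 pc.
At distance d (pc), an angle of θ arcsec spans θ·d AU: s = 96.1 × 2.3073 = 221.73 AU.

222 AU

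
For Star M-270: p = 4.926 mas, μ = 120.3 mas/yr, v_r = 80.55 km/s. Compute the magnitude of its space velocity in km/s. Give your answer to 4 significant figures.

d = 1/p = 1/0.004926″ = 203 pc.
μ = 120.3 mas/yr = 0.1203 ″/yr.
v_t = 4.740 μ d = 4.740 × 0.1203 × 203 = 115.76 km/s.
v = √(v_r² + v_t²) = √(80.55² + 115.76²) = √19888.7 = 141.03 km/s.

141.0 km/s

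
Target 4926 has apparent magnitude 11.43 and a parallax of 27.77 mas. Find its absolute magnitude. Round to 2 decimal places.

M = 8.65

d = 1/p = 1/0.02777″ = 36.01 pc.
m − M = 5 log₁₀(36.01) − 5 = 7.7821 − 5 = 2.7821.
M = m − (m − M) = 11.43 − 2.7821 = 8.65.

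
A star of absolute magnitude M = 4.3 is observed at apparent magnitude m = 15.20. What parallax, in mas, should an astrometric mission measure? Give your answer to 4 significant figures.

m − M = 15.20 − 4.3 = 10.90.
d = 10^((m−M)/5 + 1) = 10^3.180 = 1513.6 pc.
p = 1/d = 1/1513.6 = 0.00066068 arcsec = 0.66068 mas.

0.6607 mas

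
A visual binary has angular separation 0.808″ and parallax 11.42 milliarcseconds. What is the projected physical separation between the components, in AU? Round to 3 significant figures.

70.8 AU

d = 1/p = 1/0.01142″ = 87.566 pc.
At distance d (pc), an angle of θ arcsec spans θ·d AU: s = 0.808 × 87.566 = 70.753 AU.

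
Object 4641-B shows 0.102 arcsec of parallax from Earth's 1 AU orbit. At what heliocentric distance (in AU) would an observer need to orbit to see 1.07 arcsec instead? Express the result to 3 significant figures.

Parallax scales linearly with baseline: p ∝ B, so B = p_target / p_Earth × 1 AU.
B = 1.07 / 0.102 = 10.49 AU.

10.5 AU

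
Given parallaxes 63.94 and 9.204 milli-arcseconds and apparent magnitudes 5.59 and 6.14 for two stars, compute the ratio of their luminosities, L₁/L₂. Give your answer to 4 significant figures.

d₁ = 1/p₁ = 1/0.06394″ = 15.64 pc; d₂ = 1/p₂ = 1/0.009204″ = 108.65 pc.
M₁ = m₁ − 5 log₁₀ d₁ + 5 = 5.59 − 5.9712 + 5 = 4.6188.
M₂ = 6.14 − 10.1801 + 5 = 0.9599.
L₁/L₂ = 10^(0.4(M₂ − M₁)) = 10^(0.4 × (-3.6589)) = 10^(-1.46356) = 0.034391.

L₁/L₂ = 0.03439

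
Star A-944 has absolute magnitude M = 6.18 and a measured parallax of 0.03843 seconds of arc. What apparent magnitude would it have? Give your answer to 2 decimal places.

d = 1/p = 1/0.03843″ = 26.021 pc.
m − M = 5 log₁₀ d − 5 = 5 log₁₀(26.021) − 5 = 7.0766 − 5 = 2.0766.
m = M + (m − M) = 6.18 + 2.0766 = 8.26.

m = 8.26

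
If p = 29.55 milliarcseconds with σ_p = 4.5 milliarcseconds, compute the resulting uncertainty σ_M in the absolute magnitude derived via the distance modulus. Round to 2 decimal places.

σ_M = 0.33 mag

M = m − 5 log₁₀ d + 5 = m + 5 log₁₀ p + 5, so ∂M/∂p = 5/(p ln 10).
σ_M = (5/ln 10) · (σ_p/p) = 2.1715 × 4.5/29.55 = 2.1715 × 0.15228 = 0.33068.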